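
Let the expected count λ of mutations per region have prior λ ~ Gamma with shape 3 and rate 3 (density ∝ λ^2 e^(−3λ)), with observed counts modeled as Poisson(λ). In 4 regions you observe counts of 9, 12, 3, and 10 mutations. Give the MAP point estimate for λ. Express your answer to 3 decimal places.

Σxᵢ = 9+12+3+10 = 34, with n = 4.
Posterior ∝ λ^2e^(−3λ) · λ^34e^(−4λ) = λ^36e^(−7λ), i.e. Gamma(shape=37, rate=7).
The mode of a Gamma(a, b) with a ≥ 1 (shape–rate) is (a−1)/b = 36/7 ≈ 5.143.

λ̂_MAP = 5.143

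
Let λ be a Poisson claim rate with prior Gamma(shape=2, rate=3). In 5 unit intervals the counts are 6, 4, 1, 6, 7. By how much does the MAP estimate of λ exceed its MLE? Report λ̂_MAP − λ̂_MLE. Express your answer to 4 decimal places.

Σxᵢ = 24. Posterior is Gamma(26, 8); MAP = (26−1)/8 = 25/8 ≈ 3.12500.
MLE = x̄ = 24/5 ≈ 4.80000.
Difference = 25/8 − 24/5 = -67/40 ≈ -1.6750.

MAP − MLE = -1.6750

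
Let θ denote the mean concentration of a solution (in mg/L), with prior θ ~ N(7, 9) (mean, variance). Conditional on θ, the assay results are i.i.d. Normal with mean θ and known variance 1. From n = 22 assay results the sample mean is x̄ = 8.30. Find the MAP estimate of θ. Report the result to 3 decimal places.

n = 22, x̄ = 8.30.
For a Normal prior and Normal likelihood with known variance, the posterior is Normal; its mode equals its mean, the precision-weighted average.
Prior precision 1/σ₀² = 1/9; data precision n/σ² = 22/1 = 22.
θ̂ = ((1/9)·7 + 22·8.3) / (1/9 + 22) = (8252/45)/(199/9) = 8252/995 ≈ 8.293.

θ̂_MAP = 8.293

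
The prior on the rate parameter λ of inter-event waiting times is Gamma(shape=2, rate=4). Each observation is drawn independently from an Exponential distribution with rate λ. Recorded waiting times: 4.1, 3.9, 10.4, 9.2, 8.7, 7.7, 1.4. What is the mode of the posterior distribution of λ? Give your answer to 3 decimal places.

λ̂_MAP = 0.162

The Exponential(rate=λ) likelihood is ∝ λ^n e^(−λΣtᵢ). Here n = 7 and Σtᵢ = 4.1 + 3.9 + 10.4 + 9.2 + 8.7 + 7.7 + 1.4 = 45.4.
Posterior ∝ λe^(−4λ) · λ^7e^(−45.4λ) = λ^8e^(−49.4λ), i.e. Gamma(9, 49.4).
Mode = (a−1)/b = 8/49.4 ≈ 0.162.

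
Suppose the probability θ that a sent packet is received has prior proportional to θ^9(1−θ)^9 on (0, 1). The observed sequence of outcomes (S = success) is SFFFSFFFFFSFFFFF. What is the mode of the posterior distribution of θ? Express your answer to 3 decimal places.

The prior density ∝ θ^9(1−θ)^9 is the kernel of Beta(10, 10).
Data: 3 successes in 16 trials (from the sequence). The binomial likelihood contributes θ^3(1−θ)^13, so the posterior is Beta(10+3, 10+13) = Beta(13, 23).
For Beta(a, b) with a, b > 1 the mode is (a−1)/(a+b−2) = 12/34 ≈ 0.353.

θ̂_MAP = 0.353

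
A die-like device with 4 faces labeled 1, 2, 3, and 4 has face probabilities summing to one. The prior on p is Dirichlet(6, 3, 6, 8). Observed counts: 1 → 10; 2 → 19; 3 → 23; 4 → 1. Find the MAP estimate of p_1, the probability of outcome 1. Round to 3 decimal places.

The posterior is Dirichlet(αᵢ + nᵢ) = Dirichlet(16, 22, 29, 9).
For a Dirichlet(a₁,…,a_K) with all aᵢ > 1, the mode has j-th component (aⱼ − 1)/(Σaᵢ − K).
Here Σaᵢ = 76 and K = 4, so p_1 = (16 − 1)/(76 − 4) = 15/72 ≈ 0.208.

MAP estimate: 0.208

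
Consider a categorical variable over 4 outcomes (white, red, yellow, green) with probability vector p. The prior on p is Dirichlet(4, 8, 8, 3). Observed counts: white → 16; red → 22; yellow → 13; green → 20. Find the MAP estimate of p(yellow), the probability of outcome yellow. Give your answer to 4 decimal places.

The posterior is Dirichlet(αᵢ + nᵢ) = Dirichlet(20, 30, 21, 23).
For a Dirichlet(a₁,…,a_K) with all aᵢ > 1, the mode has j-th component (aⱼ − 1)/(Σaᵢ − K).
Here Σaᵢ = 94 and K = 4, so p(yellow) = (21 − 1)/(94 − 4) = 20/90 ≈ 0.2222.

MAP estimate of p(yellow) = 0.2222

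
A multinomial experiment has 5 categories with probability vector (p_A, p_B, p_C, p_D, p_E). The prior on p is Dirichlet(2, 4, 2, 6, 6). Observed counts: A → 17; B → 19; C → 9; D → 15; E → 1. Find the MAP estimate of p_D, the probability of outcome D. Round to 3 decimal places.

MAP estimate of p_D = 0.263

The posterior is Dirichlet(αᵢ + nᵢ) = Dirichlet(19, 23, 11, 21, 7).
For a Dirichlet(a₁,…,a_K) with all aᵢ > 1, the mode has j-th component (aⱼ − 1)/(Σaᵢ − K).
Here Σaᵢ = 81 and K = 5, so p_D = (21 − 1)/(81 − 5) = 20/76 ≈ 0.263.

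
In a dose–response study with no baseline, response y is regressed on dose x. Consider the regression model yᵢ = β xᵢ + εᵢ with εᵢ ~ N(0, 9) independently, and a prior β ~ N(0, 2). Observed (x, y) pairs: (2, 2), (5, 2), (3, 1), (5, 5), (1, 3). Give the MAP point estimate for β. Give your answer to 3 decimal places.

log p(β | y) = −Σ(yᵢ − βxᵢ)²/(2·9) − β²/(2·2) + const.
Setting the derivative to zero: Σxᵢ(yᵢ − βxᵢ)/9 − β/2 = 0, so β = Σxᵢyᵢ / (Σxᵢ² + σ²/τ²).
Σxᵢyᵢ = 2·2 + 5·2 + 3·1 + 5·5 + 1·3 = 45; Σxᵢ² = 64; σ²/τ² = 4.5.
β̂_MAP = 45 / (64 + 4.5) = 45/68.5 ≈ 0.657.

β̂_MAP = 0.657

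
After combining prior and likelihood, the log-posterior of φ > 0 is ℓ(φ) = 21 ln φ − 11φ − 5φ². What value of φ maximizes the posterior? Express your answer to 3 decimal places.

ℓ'(φ) = 21/φ − 11 − 10φ. Setting this to zero and multiplying by φ: 10φ² + 11φ − 21 = 0.
φ = (−11 + √(11² + 4·10·21)) / (2·10) = (−11 + √961) / 20 = (−11 + 31)/20 = 1.
ℓ''(φ) = −21/φ² − 10 < 0, confirming a maximum.

φ̂_MAP = 1.000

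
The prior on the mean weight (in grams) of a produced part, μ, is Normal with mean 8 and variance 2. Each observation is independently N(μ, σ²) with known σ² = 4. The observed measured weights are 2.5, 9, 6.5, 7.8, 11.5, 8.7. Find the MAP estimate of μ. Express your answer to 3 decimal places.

n = 6; x̄ = (2.5 + 9 + 6.5 + 7.8 + 11.5 + 8.7)/6 = 46/6 = 23/3 ≈ 7.6667.
For a Normal prior and Normal likelihood with known variance, the posterior is Normal; its mode equals its mean, the precision-weighted average.
Prior precision 1/σ₀² = 1/2 = 0.5; data precision n/σ² = 6/4 = 1.5.
μ̂ = (0.5·8 + 1.5·(23/3)) / (0.5 + 1.5) = 15.5/2 = 7.750.

μ̂_MAP = 7.750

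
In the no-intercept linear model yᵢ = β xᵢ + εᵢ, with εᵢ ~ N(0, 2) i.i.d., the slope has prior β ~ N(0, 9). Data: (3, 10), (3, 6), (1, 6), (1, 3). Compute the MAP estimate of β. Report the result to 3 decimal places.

β̂_MAP = 2.819

log p(β | y) = −Σ(yᵢ − βxᵢ)²/(2·2) − β²/(2·9) + const.
Setting the derivative to zero: Σxᵢ(yᵢ − βxᵢ)/2 − β/9 = 0, so β = Σxᵢyᵢ / (Σxᵢ² + σ²/τ²).
Σxᵢyᵢ = 3·10 + 3·6 + 1·6 + 1·3 = 57; Σxᵢ² = 20; σ²/τ² = 2/9.
β̂_MAP = 57 / (20 + 2/9) = 57/(182/9) = 513/182 ≈ 2.819.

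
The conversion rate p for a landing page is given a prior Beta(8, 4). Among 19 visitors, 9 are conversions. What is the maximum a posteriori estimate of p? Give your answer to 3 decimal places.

p̂_MAP = 0.552

Prior: Beta(8, 4).
Data: 9 successes in 19 trials. The binomial likelihood contributes p^9(1−p)^10, so the posterior is Beta(8+9, 4+10) = Beta(17, 14).
For Beta(a, b) with a, b > 1 the mode is (a−1)/(a+b−2) = 16/29 ≈ 0.552.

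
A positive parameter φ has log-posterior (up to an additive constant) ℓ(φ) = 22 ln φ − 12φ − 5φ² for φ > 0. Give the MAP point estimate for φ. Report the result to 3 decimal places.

ℓ'(φ) = 22/φ − 12 − 10φ. Setting this to zero and multiplying by φ: 10φ² + 12φ − 22 = 0.
φ = (−12 + √(12² + 4·10·22)) / (2·10) = (−12 + √1024) / 20 = (−12 + 32)/20 = 1.
ℓ''(φ) = −22/φ² − 10 < 0, confirming a maximum.

φ̂_MAP = 1.000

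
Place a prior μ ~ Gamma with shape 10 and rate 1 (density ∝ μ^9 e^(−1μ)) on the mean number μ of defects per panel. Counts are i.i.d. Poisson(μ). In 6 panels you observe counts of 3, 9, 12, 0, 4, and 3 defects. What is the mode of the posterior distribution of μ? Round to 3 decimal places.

μ̂_MAP = 5.714

Σxᵢ = 3+9+12+0+4+3 = 31, with n = 6.
Posterior ∝ μ^9e^(−1μ) · μ^31e^(−6μ) = μ^40e^(−7μ), i.e. Gamma(shape=41, rate=7).
The mode of a Gamma(a, b) with a ≥ 1 (shape–rate) is (a−1)/b = 40/7 ≈ 5.714.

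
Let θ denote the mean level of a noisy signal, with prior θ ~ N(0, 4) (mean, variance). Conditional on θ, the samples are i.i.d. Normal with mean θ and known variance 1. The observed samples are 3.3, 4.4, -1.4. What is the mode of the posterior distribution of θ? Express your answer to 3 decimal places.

θ̂_MAP = 1.938

n = 3; x̄ = (3.3 + 4.4 + (-1.4))/3 = 6.3/3 = 2.1.
For a Normal prior and Normal likelihood with known variance, the posterior is Normal; its mode equals its mean, the precision-weighted average.
Prior precision 1/σ₀² = 1/4 = 0.25; data precision n/σ² = 3/1 = 3.
θ̂ = (0.25·0 + 3·2.1) / (0.25 + 3) = 6.3/3.25 = 126/65 ≈ 1.938.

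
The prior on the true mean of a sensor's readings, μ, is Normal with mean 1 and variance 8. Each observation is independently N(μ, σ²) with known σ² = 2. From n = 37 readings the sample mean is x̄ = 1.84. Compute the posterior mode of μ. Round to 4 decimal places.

n = 37, x̄ = 1.84.
For a Normal prior and Normal likelihood with known variance, the posterior is Normal; its mode equals its mean, the precision-weighted average.
Prior precision 1/σ₀² = 1/8 = 0.125; data precision n/σ² = 37/2 = 18.5.
μ̂ = (0.125·1 + 18.5·1.84) / (0.125 + 18.5) = 34.165/18.625 = 6833/3725 ≈ 1.8344.

μ̂_MAP = 1.8344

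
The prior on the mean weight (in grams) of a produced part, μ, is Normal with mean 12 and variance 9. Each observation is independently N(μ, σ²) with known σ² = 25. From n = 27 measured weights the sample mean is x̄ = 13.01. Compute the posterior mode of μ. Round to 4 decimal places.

μ̂_MAP = 12.9158

n = 27, x̄ = 13.01.
For a Normal prior and Normal likelihood with known variance, the posterior is Normal; its mode equals its mean, the precision-weighted average.
Prior precision 1/σ₀² = 1/9; data precision n/σ² = 27/25 = 1.08.
μ̂ = ((1/9)·12 + 1.08·13.01) / (1/9 + 1.08) = (115381/7500)/(268/225) = 346143/26800 ≈ 12.9158.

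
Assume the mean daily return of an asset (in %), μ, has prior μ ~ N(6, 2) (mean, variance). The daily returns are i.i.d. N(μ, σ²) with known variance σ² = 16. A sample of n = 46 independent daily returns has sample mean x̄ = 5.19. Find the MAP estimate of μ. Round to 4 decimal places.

μ̂_MAP = 5.3100

n = 46, x̄ = 5.19.
For a Normal prior and Normal likelihood with known variance, the posterior is Normal; its mode equals its mean, the precision-weighted average.
Prior precision 1/σ₀² = 1/2 = 0.5; data precision n/σ² = 46/16 = 2.875.
μ̂ = (0.5·6 + 2.875·5.19) / (0.5 + 2.875) = 17.92125/3.375 = 5.3100.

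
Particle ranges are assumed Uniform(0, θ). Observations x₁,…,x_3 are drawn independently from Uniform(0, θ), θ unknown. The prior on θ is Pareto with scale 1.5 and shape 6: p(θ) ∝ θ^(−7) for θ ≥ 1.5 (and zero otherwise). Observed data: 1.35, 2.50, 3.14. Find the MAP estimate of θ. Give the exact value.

The Uniform(0, θ) likelihood is θ^(−n) for θ ≥ max(xᵢ), zero otherwise. Here max(xᵢ) = 3.14.
Posterior ∝ θ^(−7) · θ^(−3) = θ^(−10) on θ ≥ max(1.5, 3.14) = 3.14.
This density is strictly decreasing in θ, so the posterior mode lies at the lower boundary of the support.

θ̂_MAP = 3.14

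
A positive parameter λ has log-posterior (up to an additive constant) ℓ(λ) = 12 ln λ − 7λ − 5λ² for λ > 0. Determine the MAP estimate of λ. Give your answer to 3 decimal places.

λ̂_MAP = 0.800

ℓ'(λ) = 12/λ − 7 − 10λ. Setting this to zero and multiplying by λ: 10λ² + 7λ − 12 = 0.
λ = (−7 + √(7² + 4·10·12)) / (2·10) = (−7 + √529) / 20 = (−7 + 23)/20 = 4/5.
ℓ''(λ) = −12/λ² − 10 < 0, confirming a maximum.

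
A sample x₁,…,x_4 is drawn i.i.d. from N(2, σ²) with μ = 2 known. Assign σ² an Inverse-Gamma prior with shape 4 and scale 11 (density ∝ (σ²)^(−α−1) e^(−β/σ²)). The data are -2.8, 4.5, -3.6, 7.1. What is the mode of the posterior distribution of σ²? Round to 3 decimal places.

σ̂²_MAP = 7.761

Sum of squared deviations about the known mean: SS = (-2.8−2)² + (4.5−2)² + (-3.6−2)² + (7.1−2)² = 86.66.
The Normal likelihood contributes (σ²)^(−n/2) exp(−SS/(2σ²)), so the posterior is Inverse-Gamma(α + n/2, β + SS/2) = Inverse-Gamma(6, 54.33).
The mode of Inverse-Gamma(a, b) is b/(a+1) = 54.33/7 ≈ 7.761.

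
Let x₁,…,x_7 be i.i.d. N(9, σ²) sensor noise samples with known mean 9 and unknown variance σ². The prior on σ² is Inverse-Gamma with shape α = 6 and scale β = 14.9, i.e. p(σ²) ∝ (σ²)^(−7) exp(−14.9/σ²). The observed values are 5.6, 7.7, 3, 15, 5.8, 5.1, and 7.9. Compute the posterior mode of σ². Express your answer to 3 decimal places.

Sum of squared deviations about the known mean: SS = (5.6−9)² + (7.7−9)² + (3−9)² + (15−9)² + (5.8−9)² + (5.1−9)² + (7.9−9)² = 111.91.
The Normal likelihood contributes (σ²)^(−n/2) exp(−SS/(2σ²)), so the posterior is Inverse-Gamma(α + n/2, β + SS/2) = Inverse-Gamma(9.5, 70.855).
The mode of Inverse-Gamma(a, b) is b/(a+1) = 70.855/10.5 ≈ 6.748.

σ̂²_MAP = 6.748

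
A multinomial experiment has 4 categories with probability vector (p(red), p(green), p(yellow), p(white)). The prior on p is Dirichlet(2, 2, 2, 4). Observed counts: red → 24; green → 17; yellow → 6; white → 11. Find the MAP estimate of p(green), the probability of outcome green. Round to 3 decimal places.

The posterior is Dirichlet(αᵢ + nᵢ) = Dirichlet(26, 19, 8, 15).
For a Dirichlet(a₁,…,a_K) with all aᵢ > 1, the mode has j-th component (aⱼ − 1)/(Σaᵢ − K).
Here Σaᵢ = 68 and K = 4, so p(green) = (19 − 1)/(68 − 4) = 18/64 ≈ 0.281.

MAP estimate of p(green) = 0.281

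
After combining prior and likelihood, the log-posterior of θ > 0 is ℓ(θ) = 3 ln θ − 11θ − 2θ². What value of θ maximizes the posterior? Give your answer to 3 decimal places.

ℓ'(θ) = 3/θ − 11 − 4θ. Setting this to zero and multiplying by θ: 4θ² + 11θ − 3 = 0.
θ = (−11 + √(11² + 4·4·3)) / (2·4) = (−11 + √169) / 8 = (−11 + 13)/8 = 1/4.
ℓ''(θ) = −3/θ² − 4 < 0, confirming a maximum.

θ̂_MAP = 0.250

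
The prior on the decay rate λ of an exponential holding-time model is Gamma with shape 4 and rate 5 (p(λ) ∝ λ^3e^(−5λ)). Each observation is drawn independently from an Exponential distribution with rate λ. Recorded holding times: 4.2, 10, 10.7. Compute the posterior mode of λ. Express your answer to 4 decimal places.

λ̂_MAP = 0.2007

The Exponential(rate=λ) likelihood is ∝ λ^n e^(−λΣtᵢ). Here n = 3 and Σtᵢ = 4.2 + 10 + 10.7 = 24.9.
Posterior ∝ λ^3e^(−5λ) · λ^3e^(−24.9λ) = λ^6e^(−29.9λ), i.e. Gamma(7, 29.9).
Mode = (a−1)/b = 6/29.9 ≈ 0.2007.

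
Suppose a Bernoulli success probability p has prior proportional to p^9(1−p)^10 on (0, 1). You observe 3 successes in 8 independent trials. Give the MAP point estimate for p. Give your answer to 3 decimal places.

p̂_MAP = 0.444

The prior density ∝ p^9(1−p)^10 is the kernel of Beta(10, 11).
Data: 3 successes in 8 trials. The binomial likelihood contributes p^3(1−p)^5, so the posterior is Beta(10+3, 11+5) = Beta(13, 16).
For Beta(a, b) with a, b > 1 the mode is (a−1)/(a+b−2) = 12/27 ≈ 0.444.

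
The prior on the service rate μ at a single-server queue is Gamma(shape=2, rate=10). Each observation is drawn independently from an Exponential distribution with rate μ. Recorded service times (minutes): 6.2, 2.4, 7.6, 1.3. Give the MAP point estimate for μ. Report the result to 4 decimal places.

μ̂_MAP = 0.1818

The Exponential(rate=μ) likelihood is ∝ μ^n e^(−μΣtᵢ). Here n = 4 and Σtᵢ = 6.2 + 2.4 + 7.6 + 1.3 = 17.5.
Posterior ∝ μe^(−10μ) · μ^4e^(−17.5μ) = μ^5e^(−27.5μ), i.e. Gamma(6, 27.5).
Mode = (a−1)/b = 5/27.5 ≈ 0.1818.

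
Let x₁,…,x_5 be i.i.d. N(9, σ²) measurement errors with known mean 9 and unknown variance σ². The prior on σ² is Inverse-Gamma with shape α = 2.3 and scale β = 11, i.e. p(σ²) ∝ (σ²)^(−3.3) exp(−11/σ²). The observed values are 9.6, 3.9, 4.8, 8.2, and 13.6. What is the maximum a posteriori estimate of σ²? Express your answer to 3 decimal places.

Sum of squared deviations about the known mean: SS = (9.6−9)² + (3.9−9)² + (4.8−9)² + (8.2−9)² + (13.6−9)² = 65.81.
The Normal likelihood contributes (σ²)^(−n/2) exp(−SS/(2σ²)), so the posterior is Inverse-Gamma(α + n/2, β + SS/2) = Inverse-Gamma(4.8, 43.905).
The mode of Inverse-Gamma(a, b) is b/(a+1) = 43.905/5.8 ≈ 7.570.

σ̂²_MAP = 7.570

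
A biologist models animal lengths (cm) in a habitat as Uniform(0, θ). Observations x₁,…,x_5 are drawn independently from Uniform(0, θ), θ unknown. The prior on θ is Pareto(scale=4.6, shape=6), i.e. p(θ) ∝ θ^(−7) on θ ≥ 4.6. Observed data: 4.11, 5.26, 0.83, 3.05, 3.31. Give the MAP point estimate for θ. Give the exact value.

The Uniform(0, θ) likelihood is θ^(−n) for θ ≥ max(xᵢ), zero otherwise. Here max(xᵢ) = 5.26.
Posterior ∝ θ^(−7) · θ^(−5) = θ^(−12) on θ ≥ max(4.6, 5.26) = 5.26.
This density is strictly decreasing in θ, so the posterior mode lies at the lower boundary of the support.

θ̂_MAP = 5.26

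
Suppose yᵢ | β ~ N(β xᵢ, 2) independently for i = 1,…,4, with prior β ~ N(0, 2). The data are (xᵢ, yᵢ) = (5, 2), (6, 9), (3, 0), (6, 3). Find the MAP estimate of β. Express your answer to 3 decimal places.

β̂_MAP = 0.766

log p(β | y) = −Σ(yᵢ − βxᵢ)²/(2·2) − β²/(2·2) + const.
Setting the derivative to zero: Σxᵢ(yᵢ − βxᵢ)/2 − β/2 = 0, so β = Σxᵢyᵢ / (Σxᵢ² + σ²/τ²).
Σxᵢyᵢ = 5·2 + 6·9 + 3·0 + 6·3 = 82; Σxᵢ² = 106; σ²/τ² = 1.
β̂_MAP = 82 / (106 + 1) = 82/107 ≈ 0.766.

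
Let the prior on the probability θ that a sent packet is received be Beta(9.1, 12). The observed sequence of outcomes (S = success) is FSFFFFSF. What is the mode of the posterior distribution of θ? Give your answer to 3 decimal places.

θ̂_MAP = 0.373

Prior: Beta(9.1, 12).
Data: 2 successes in 8 trials (from the sequence). The binomial likelihood contributes θ^2(1−θ)^6, so the posterior is Beta(9.1+2, 12+6) = Beta(11.1, 18).
For Beta(a, b) with a, b > 1 the mode is (a−1)/(a+b−2) = 10.1/27.1 ≈ 0.373.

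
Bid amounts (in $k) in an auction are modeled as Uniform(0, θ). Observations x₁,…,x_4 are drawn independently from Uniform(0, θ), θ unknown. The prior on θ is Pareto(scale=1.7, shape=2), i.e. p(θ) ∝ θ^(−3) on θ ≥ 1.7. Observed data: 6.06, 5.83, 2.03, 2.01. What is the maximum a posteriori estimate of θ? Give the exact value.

θ̂_MAP = 6.06

The Uniform(0, θ) likelihood is θ^(−n) for θ ≥ max(xᵢ), zero otherwise. Here max(xᵢ) = 6.06.
Posterior ∝ θ^(−3) · θ^(−4) = θ^(−7) on θ ≥ max(1.7, 6.06) = 6.06.
This density is strictly decreasing in θ, so the posterior mode lies at the lower boundary of the support.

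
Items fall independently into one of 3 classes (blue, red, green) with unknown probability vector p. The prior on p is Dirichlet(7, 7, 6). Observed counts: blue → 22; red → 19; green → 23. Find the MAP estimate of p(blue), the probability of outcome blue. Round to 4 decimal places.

MAP estimate of p(blue) = 0.3457

The posterior is Dirichlet(αᵢ + nᵢ) = Dirichlet(29, 26, 29).
For a Dirichlet(a₁,…,a_K) with all aᵢ > 1, the mode has j-th component (aⱼ − 1)/(Σaᵢ − K).
Here Σaᵢ = 84 and K = 3, so p(blue) = (29 − 1)/(84 − 3) = 28/81 ≈ 0.3457.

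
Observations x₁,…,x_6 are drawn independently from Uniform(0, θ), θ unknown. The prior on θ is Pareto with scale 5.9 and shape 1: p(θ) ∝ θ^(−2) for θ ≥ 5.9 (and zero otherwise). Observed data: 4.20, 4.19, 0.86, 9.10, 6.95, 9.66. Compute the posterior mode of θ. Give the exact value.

The Uniform(0, θ) likelihood is θ^(−n) for θ ≥ max(xᵢ), zero otherwise. Here max(xᵢ) = 9.66.
Posterior ∝ θ^(−2) · θ^(−6) = θ^(−8) on θ ≥ max(5.9, 9.66) = 9.66.
This density is strictly decreasing in θ, so the posterior mode lies at the lower boundary of the support.

θ̂_MAP = 9.66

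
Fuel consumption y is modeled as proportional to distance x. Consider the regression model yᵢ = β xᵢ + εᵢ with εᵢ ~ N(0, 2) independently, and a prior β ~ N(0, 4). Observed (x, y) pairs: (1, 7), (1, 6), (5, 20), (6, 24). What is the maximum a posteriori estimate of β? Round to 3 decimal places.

β̂_MAP = 4.047

log p(β | y) = −Σ(yᵢ − βxᵢ)²/(2·2) − β²/(2·4) + const.
Setting the derivative to zero: Σxᵢ(yᵢ − βxᵢ)/2 − β/4 = 0, so β = Σxᵢyᵢ / (Σxᵢ² + σ²/τ²).
Σxᵢyᵢ = 1·7 + 1·6 + 5·20 + 6·24 = 257; Σxᵢ² = 63; σ²/τ² = 0.5.
β̂_MAP = 257 / (63 + 0.5) = 257/63.5 ≈ 4.047.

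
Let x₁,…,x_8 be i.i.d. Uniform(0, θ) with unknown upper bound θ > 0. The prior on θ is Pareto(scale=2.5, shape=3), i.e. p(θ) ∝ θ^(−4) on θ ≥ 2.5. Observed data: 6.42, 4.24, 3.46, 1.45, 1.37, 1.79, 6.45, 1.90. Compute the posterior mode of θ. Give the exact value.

The Uniform(0, θ) likelihood is θ^(−n) for θ ≥ max(xᵢ), zero otherwise. Here max(xᵢ) = 6.45.
Posterior ∝ θ^(−4) · θ^(−8) = θ^(−12) on θ ≥ max(2.5, 6.45) = 6.45.
This density is strictly decreasing in θ, so the posterior mode lies at the lower boundary of the support.

θ̂_MAP = 6.45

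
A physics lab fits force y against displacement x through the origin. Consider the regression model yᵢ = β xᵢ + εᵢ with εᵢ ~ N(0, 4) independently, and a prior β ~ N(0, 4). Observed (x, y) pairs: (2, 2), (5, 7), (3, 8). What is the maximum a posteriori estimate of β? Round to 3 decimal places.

log p(β | y) = −Σ(yᵢ − βxᵢ)²/(2·4) − β²/(2·4) + const.
Setting the derivative to zero: Σxᵢ(yᵢ − βxᵢ)/4 − β/4 = 0, so β = Σxᵢyᵢ / (Σxᵢ² + σ²/τ²).
Σxᵢyᵢ = 2·2 + 5·7 + 3·8 = 63; Σxᵢ² = 38; σ²/τ² = 1.
β̂_MAP = 63 / (38 + 1) = 63/39 ≈ 1.615.

β̂_MAP = 1.615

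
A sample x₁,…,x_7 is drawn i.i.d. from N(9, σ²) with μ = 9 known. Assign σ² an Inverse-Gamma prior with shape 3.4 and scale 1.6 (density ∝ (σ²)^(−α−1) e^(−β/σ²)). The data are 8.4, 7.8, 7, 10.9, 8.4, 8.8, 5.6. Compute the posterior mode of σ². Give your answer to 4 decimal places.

σ̂²_MAP = 1.5551

Sum of squared deviations about the known mean: SS = (8.4−9)² + (7.8−9)² + (7−9)² + (10.9−9)² + (8.4−9)² + (8.8−9)² + (5.6−9)² = 21.37.
The Normal likelihood contributes (σ²)^(−n/2) exp(−SS/(2σ²)), so the posterior is Inverse-Gamma(α + n/2, β + SS/2) = Inverse-Gamma(6.9, 12.285).
The mode of Inverse-Gamma(a, b) is b/(a+1) = 12.285/7.9 ≈ 1.5551.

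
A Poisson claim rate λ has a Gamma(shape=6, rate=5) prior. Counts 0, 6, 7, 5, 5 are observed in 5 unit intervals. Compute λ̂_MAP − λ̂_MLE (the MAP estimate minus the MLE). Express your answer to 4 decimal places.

MAP − MLE = -1.8000

Σxᵢ = 23. Posterior is Gamma(29, 10); MAP = (29−1)/10 = 28/10 ≈ 2.80000.
MLE = x̄ = 23/5 ≈ 4.60000.
Difference = 28/10 − 23/5 = -9/5 ≈ -1.8000.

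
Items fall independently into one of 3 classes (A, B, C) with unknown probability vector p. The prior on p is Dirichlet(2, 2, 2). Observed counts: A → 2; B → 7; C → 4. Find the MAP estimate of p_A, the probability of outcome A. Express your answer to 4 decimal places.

MAP estimate of p_A = 0.1875

The posterior is Dirichlet(αᵢ + nᵢ) = Dirichlet(4, 9, 6).
For a Dirichlet(a₁,…,a_K) with all aᵢ > 1, the mode has j-th component (aⱼ − 1)/(Σaᵢ − K).
Here Σaᵢ = 19 and K = 3, so p_A = (4 − 1)/(19 − 3) = 3/16 ≈ 0.1875.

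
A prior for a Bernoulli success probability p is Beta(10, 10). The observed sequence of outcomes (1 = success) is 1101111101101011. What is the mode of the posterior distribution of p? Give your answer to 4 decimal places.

p̂_MAP = 0.6176

Prior: Beta(10, 10).
Data: 12 successes in 16 trials (from the sequence). The binomial likelihood contributes p^12(1−p)^4, so the posterior is Beta(10+12, 10+4) = Beta(22, 14).
For Beta(a, b) with a, b > 1 the mode is (a−1)/(a+b−2) = 21/34 ≈ 0.6176.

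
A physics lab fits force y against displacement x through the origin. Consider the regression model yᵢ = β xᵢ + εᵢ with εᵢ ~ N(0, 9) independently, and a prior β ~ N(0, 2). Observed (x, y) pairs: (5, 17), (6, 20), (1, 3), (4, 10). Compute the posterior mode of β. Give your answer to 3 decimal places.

log p(β | y) = −Σ(yᵢ − βxᵢ)²/(2·9) − β²/(2·2) + const.
Setting the derivative to zero: Σxᵢ(yᵢ − βxᵢ)/9 − β/2 = 0, so β = Σxᵢyᵢ / (Σxᵢ² + σ²/τ²).
Σxᵢyᵢ = 5·17 + 6·20 + 1·3 + 4·10 = 248; Σxᵢ² = 78; σ²/τ² = 4.5.
β̂_MAP = 248 / (78 + 4.5) = 248/82.5 ≈ 3.006.

β̂_MAP = 3.006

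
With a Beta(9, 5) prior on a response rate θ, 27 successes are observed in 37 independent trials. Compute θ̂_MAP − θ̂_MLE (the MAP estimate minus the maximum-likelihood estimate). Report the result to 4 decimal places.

MAP − MLE = -0.0154

Posterior is Beta(36, 15); MAP = (36−1)/(51−2) = 35/49 ≈ 0.71429.
MLE ignores the prior: θ̂_MLE = k/n = 27/37 ≈ 0.72973.
Difference = 35/49 − 27/37 = -4/259 ≈ -0.0154.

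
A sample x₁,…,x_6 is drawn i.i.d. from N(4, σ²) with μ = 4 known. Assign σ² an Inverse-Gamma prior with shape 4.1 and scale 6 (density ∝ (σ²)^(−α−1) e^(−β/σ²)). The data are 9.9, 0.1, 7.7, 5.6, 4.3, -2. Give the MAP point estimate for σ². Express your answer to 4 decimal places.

σ̂²_MAP = 7.0593

Sum of squared deviations about the known mean: SS = (9.9−4)² + (0.1−4)² + (7.7−4)² + (5.6−4)² + (4.3−4)² + (-2−4)² = 102.36.
The Normal likelihood contributes (σ²)^(−n/2) exp(−SS/(2σ²)), so the posterior is Inverse-Gamma(α + n/2, β + SS/2) = Inverse-Gamma(7.1, 57.18).
The mode of Inverse-Gamma(a, b) is b/(a+1) = 57.18/8.1 ≈ 7.0593.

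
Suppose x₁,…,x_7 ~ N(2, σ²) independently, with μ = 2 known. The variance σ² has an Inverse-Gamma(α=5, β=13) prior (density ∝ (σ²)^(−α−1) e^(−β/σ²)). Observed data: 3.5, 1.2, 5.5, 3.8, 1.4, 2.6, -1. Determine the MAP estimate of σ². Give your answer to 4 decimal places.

Sum of squared deviations about the known mean: SS = (3.5−2)² + (1.2−2)² + (5.5−2)² + (3.8−2)² + (1.4−2)² + (2.6−2)² + (-1−2)² = 28.1.
The Normal likelihood contributes (σ²)^(−n/2) exp(−SS/(2σ²)), so the posterior is Inverse-Gamma(α + n/2, β + SS/2) = Inverse-Gamma(8.5, 27.05).
The mode of Inverse-Gamma(a, b) is b/(a+1) = 27.05/9.5 ≈ 2.8474.

σ̂²_MAP = 2.8474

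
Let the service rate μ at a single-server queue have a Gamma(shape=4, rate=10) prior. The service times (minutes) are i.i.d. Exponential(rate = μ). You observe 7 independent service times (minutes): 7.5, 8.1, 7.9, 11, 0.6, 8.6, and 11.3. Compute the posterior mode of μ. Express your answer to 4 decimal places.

μ̂_MAP = 0.1538

The Exponential(rate=μ) likelihood is ∝ μ^n e^(−μΣtᵢ). Here n = 7 and Σtᵢ = 7.5 + 8.1 + 7.9 + 11 + 0.6 + 8.6 + 11.3 = 55.
Posterior ∝ μ^3e^(−10μ) · μ^7e^(−55μ) = μ^10e^(−65μ), i.e. Gamma(11, 65).
Mode = (a−1)/b = 10/65 ≈ 0.1538.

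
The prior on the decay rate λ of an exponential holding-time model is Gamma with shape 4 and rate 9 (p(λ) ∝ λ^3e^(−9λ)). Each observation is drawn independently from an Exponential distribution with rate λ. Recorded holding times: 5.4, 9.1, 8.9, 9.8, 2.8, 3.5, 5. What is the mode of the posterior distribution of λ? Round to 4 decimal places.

λ̂_MAP = 0.1869

The Exponential(rate=λ) likelihood is ∝ λ^n e^(−λΣtᵢ). Here n = 7 and Σtᵢ = 5.4 + 9.1 + 8.9 + 9.8 + 2.8 + 3.5 + 5 = 44.5.
Posterior ∝ λ^3e^(−9λ) · λ^7e^(−44.5λ) = λ^10e^(−53.5λ), i.e. Gamma(11, 53.5).
Mode = (a−1)/b = 10/53.5 ≈ 0.1869.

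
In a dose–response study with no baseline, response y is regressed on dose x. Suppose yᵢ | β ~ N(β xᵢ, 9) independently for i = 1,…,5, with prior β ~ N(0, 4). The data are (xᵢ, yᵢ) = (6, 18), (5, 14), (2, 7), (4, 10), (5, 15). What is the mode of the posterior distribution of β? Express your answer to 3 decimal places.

log p(β | y) = −Σ(yᵢ − βxᵢ)²/(2·9) − β²/(2·4) + const.
Setting the derivative to zero: Σxᵢ(yᵢ − βxᵢ)/9 − β/4 = 0, so β = Σxᵢyᵢ / (Σxᵢ² + σ²/τ²).
Σxᵢyᵢ = 6·18 + 5·14 + 2·7 + 4·10 + 5·15 = 307; Σxᵢ² = 106; σ²/τ² = 2.25.
β̂_MAP = 307 / (106 + 2.25) = 307/108.25 ≈ 2.836.

β̂_MAP = 2.836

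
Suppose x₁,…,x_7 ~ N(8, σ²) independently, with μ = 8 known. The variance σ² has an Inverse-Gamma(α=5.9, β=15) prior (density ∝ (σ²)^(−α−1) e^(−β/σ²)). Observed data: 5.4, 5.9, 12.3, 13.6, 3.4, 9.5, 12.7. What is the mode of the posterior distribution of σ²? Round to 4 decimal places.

Sum of squared deviations about the known mean: SS = (5.4−8)² + (5.9−8)² + (12.3−8)² + (13.6−8)² + (3.4−8)² + (9.5−8)² + (12.7−8)² = 106.52.
The Normal likelihood contributes (σ²)^(−n/2) exp(−SS/(2σ²)), so the posterior is Inverse-Gamma(α + n/2, β + SS/2) = Inverse-Gamma(9.4, 68.26).
The mode of Inverse-Gamma(a, b) is b/(a+1) = 68.26/10.4 ≈ 6.5635.

σ̂²_MAP = 6.5635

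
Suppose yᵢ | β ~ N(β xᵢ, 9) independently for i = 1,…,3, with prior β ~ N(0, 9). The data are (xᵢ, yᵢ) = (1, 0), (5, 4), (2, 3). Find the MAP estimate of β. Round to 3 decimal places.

log p(β | y) = −Σ(yᵢ − βxᵢ)²/(2·9) − β²/(2·9) + const.
Setting the derivative to zero: Σxᵢ(yᵢ − βxᵢ)/9 − β/9 = 0, so β = Σxᵢyᵢ / (Σxᵢ² + σ²/τ²).
Σxᵢyᵢ = 1·0 + 5·4 + 2·3 = 26; Σxᵢ² = 30; σ²/τ² = 1.
β̂_MAP = 26 / (30 + 1) = 26/31 ≈ 0.839.

β̂_MAP = 0.839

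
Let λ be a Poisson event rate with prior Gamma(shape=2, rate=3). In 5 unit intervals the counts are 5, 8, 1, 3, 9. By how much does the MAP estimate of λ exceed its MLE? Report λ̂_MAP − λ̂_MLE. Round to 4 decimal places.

Σxᵢ = 26. Posterior is Gamma(28, 8); MAP = (28−1)/8 = 27/8 ≈ 3.37500.
MLE = x̄ = 26/5 ≈ 5.20000.
Difference = 27/8 − 26/5 = -73/40 ≈ -1.8250.

MAP − MLE = -1.8250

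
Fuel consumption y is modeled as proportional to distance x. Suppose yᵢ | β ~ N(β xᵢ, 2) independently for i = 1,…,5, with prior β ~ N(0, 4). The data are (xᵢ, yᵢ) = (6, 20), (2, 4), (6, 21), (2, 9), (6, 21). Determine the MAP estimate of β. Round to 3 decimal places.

β̂_MAP = 3.416

log p(β | y) = −Σ(yᵢ − βxᵢ)²/(2·2) − β²/(2·4) + const.
Setting the derivative to zero: Σxᵢ(yᵢ − βxᵢ)/2 − β/4 = 0, so β = Σxᵢyᵢ / (Σxᵢ² + σ²/τ²).
Σxᵢyᵢ = 6·20 + 2·4 + 6·21 + 2·9 + 6·21 = 398; Σxᵢ² = 116; σ²/τ² = 0.5.
β̂_MAP = 398 / (116 + 0.5) = 398/116.5 ≈ 3.416.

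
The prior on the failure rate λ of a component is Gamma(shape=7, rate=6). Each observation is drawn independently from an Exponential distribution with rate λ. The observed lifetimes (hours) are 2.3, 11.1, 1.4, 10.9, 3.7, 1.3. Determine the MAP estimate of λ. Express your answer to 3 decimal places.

The Exponential(rate=λ) likelihood is ∝ λ^n e^(−λΣtᵢ). Here n = 6 and Σtᵢ = 2.3 + 11.1 + 1.4 + 10.9 + 3.7 + 1.3 = 30.7.
Posterior ∝ λ^6e^(−6λ) · λ^6e^(−30.7λ) = λ^12e^(−36.7λ), i.e. Gamma(13, 36.7).
Mode = (a−1)/b = 12/36.7 ≈ 0.327.

λ̂_MAP = 0.327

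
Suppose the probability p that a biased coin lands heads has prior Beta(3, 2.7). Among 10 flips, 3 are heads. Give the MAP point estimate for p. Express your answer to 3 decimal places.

Prior: Beta(3, 2.7).
Data: 3 successes in 10 trials. The binomial likelihood contributes p^3(1−p)^7, so the posterior is Beta(3+3, 2.7+7) = Beta(6, 9.7).
For Beta(a, b) with a, b > 1 the mode is (a−1)/(a+b−2) = 5/13.7 ≈ 0.365.

p̂_MAP = 0.365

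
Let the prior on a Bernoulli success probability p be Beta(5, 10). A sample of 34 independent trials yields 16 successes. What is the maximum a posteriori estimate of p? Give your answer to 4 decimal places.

Prior: Beta(5, 10).
Data: 16 successes in 34 trials. The binomial likelihood contributes p^16(1−p)^18, so the posterior is Beta(5+16, 10+18) = Beta(21, 28).
For Beta(a, b) with a, b > 1 the mode is (a−1)/(a+b−2) = 20/47 ≈ 0.4255.

p̂_MAP = 0.4255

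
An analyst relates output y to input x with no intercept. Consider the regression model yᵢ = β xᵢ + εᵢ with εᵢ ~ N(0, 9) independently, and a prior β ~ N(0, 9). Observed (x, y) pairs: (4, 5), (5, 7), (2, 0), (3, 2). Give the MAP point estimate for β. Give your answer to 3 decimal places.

log p(β | y) = −Σ(yᵢ − βxᵢ)²/(2·9) − β²/(2·9) + const.
Setting the derivative to zero: Σxᵢ(yᵢ − βxᵢ)/9 − β/9 = 0, so β = Σxᵢyᵢ / (Σxᵢ² + σ²/τ²).
Σxᵢyᵢ = 4·5 + 5·7 + 2·0 + 3·2 = 61; Σxᵢ² = 54; σ²/τ² = 1.
β̂_MAP = 61 / (54 + 1) = 61/55 ≈ 1.109.

β̂_MAP = 1.109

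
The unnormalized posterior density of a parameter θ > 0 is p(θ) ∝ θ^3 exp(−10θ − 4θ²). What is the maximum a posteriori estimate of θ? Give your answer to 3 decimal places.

ℓ'(θ) = 3/θ − 10 − 8θ. Setting this to zero and multiplying by θ: 8θ² + 10θ − 3 = 0.
θ = (−10 + √(10² + 4·8·3)) / (2·8) = (−10 + √196) / 16 = (−10 + 14)/16 = 1/4.
ℓ''(θ) = −3/θ² − 8 < 0, confirming a maximum.

θ̂_MAP = 0.250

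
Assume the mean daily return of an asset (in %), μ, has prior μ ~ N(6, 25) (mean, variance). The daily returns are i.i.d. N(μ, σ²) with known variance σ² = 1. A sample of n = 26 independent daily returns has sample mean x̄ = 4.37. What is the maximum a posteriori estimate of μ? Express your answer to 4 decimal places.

n = 26, x̄ = 4.37.
For a Normal prior and Normal likelihood with known variance, the posterior is Normal; its mode equals its mean, the precision-weighted average.
Prior precision 1/σ₀² = 1/25 = 0.04; data precision n/σ² = 26/1 = 26.
μ̂ = (0.04·6 + 26·4.37) / (0.04 + 26) = 113.86/26.04 = 5693/1302 ≈ 4.3725.

μ̂_MAP = 4.3725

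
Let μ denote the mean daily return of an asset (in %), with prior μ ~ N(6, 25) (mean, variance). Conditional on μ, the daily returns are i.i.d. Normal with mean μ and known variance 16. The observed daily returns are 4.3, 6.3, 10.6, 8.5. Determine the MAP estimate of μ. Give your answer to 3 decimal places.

μ̂_MAP = 7.228

n = 4; x̄ = (4.3 + 6.3 + 10.6 + 8.5)/4 = 29.7/4 = 7.425.
For a Normal prior and Normal likelihood with known variance, the posterior is Normal; its mode equals its mean, the precision-weighted average.
Prior precision 1/σ₀² = 1/25 = 0.04; data precision n/σ² = 4/16 = 0.25.
μ̂ = (0.04·6 + 0.25·7.425) / (0.04 + 0.25) = 2.09625/0.29 = 1677/232 ≈ 7.228.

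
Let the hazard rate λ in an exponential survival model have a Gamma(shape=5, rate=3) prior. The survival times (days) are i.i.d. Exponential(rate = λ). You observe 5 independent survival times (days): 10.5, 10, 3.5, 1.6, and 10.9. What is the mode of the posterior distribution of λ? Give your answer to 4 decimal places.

λ̂_MAP = 0.2278

The Exponential(rate=λ) likelihood is ∝ λ^n e^(−λΣtᵢ). Here n = 5 and Σtᵢ = 10.5 + 10 + 3.5 + 1.6 + 10.9 = 36.5.
Posterior ∝ λ^4e^(−3λ) · λ^5e^(−36.5λ) = λ^9e^(−39.5λ), i.e. Gamma(10, 39.5).
Mode = (a−1)/b = 9/39.5 ≈ 0.2278.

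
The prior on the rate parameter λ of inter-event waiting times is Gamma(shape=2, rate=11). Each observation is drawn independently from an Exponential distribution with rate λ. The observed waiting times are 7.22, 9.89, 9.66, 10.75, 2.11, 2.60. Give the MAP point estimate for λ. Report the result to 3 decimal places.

The Exponential(rate=λ) likelihood is ∝ λ^n e^(−λΣtᵢ). Here n = 6 and Σtᵢ = 7.22 + 9.89 + 9.66 + 10.75 + 2.11 + 2.60 = 42.23.
Posterior ∝ λe^(−11λ) · λ^6e^(−42.23λ) = λ^7e^(−53.23λ), i.e. Gamma(8, 53.23).
Mode = (a−1)/b = 7/53.23 ≈ 0.132.

λ̂_MAP = 0.132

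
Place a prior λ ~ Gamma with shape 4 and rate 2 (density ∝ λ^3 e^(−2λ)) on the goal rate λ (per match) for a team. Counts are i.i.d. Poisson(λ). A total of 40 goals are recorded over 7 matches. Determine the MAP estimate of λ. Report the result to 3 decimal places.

Σxᵢ = 40, n = 7.
Posterior ∝ λ^3e^(−2λ) · λ^40e^(−7λ) = λ^43e^(−9λ), i.e. Gamma(shape=44, rate=9).
The mode of a Gamma(a, b) with a ≥ 1 (shape–rate) is (a−1)/b = 43/9 ≈ 4.778.

λ̂_MAP = 4.778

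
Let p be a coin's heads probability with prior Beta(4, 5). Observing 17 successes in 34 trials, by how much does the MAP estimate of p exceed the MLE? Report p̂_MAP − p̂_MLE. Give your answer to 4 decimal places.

Posterior is Beta(21, 22); MAP = (21−1)/(43−2) = 20/41 ≈ 0.48780.
MLE ignores the prior: p̂_MLE = k/n = 17/34 ≈ 0.50000.
Difference = 20/41 − 17/34 = -1/82 ≈ -0.0122.

MAP − MLE = -0.0122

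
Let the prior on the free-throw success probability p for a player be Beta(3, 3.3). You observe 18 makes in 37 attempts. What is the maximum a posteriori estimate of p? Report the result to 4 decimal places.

Prior: Beta(3, 3.3).
Data: 18 successes in 37 trials. The binomial likelihood contributes p^18(1−p)^19, so the posterior is Beta(3+18, 3.3+19) = Beta(21, 22.3).
For Beta(a, b) with a, b > 1 the mode is (a−1)/(a+b−2) = 20/41.3 ≈ 0.4843.

p̂_MAP = 0.4843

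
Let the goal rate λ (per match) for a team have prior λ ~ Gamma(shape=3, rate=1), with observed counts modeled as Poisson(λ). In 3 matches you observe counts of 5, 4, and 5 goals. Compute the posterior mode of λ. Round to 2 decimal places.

Σxᵢ = 5+4+5 = 14, with n = 3.
Posterior ∝ λ^2e^(−1λ) · λ^14e^(−3λ) = λ^16e^(−4λ), i.e. Gamma(shape=17, rate=4).
The mode of a Gamma(a, b) with a ≥ 1 (shape–rate) is (a−1)/b = 16/4 ≈ 4.00.

λ̂_MAP = 4.00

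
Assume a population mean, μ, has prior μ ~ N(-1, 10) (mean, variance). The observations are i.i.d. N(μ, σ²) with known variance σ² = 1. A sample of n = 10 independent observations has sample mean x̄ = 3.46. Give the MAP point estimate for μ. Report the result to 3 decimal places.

μ̂_MAP = 3.416

n = 10, x̄ = 3.46.
For a Normal prior and Normal likelihood with known variance, the posterior is Normal; its mode equals its mean, the precision-weighted average.
Prior precision 1/σ₀² = 1/10 = 0.1; data precision n/σ² = 10/1 = 10.
μ̂ = (0.1·(-1) + 10·3.46) / (0.1 + 10) = 34.5/10.1 = 345/101 ≈ 3.416.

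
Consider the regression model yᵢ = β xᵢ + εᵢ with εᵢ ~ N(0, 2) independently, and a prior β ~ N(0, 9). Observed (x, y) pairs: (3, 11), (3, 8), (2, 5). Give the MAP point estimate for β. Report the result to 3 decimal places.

log p(β | y) = −Σ(yᵢ − βxᵢ)²/(2·2) − β²/(2·9) + const.
Setting the derivative to zero: Σxᵢ(yᵢ − βxᵢ)/2 − β/9 = 0, so β = Σxᵢyᵢ / (Σxᵢ² + σ²/τ²).
Σxᵢyᵢ = 3·11 + 3·8 + 2·5 = 67; Σxᵢ² = 22; σ²/τ² = 2/9.
β̂_MAP = 67 / (22 + 2/9) = 67/(200/9) = 603/200 ≈ 3.015.

β̂_MAP = 3.015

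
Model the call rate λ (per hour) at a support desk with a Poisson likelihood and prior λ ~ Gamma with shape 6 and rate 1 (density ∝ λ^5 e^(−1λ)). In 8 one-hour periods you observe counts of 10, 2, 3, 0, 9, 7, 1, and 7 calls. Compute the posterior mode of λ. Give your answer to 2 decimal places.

λ̂_MAP = 4.89

Σxᵢ = 10+2+3+0+9+7+1+7 = 39, with n = 8.
Posterior ∝ λ^5e^(−1λ) · λ^39e^(−8λ) = λ^44e^(−9λ), i.e. Gamma(shape=45, rate=9).
The mode of a Gamma(a, b) with a ≥ 1 (shape–rate) is (a−1)/b = 44/9 ≈ 4.89.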